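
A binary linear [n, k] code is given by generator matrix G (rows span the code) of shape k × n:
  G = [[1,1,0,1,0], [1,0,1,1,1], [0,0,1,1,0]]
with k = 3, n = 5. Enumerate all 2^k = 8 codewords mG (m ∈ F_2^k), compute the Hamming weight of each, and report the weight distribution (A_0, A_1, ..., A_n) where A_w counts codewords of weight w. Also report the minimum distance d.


Weight distribution: A_0 = 1, A_2 = 2, A_3 = 4, A_4 = 1. Minimum distance d = 2.

Enumerate all 2^3 = 8 messages m ∈ F_2^3.
For each, compute codeword c = mG in F_2^5, then tally its weight.
  m = 000 → c = 00000, weight = 0.
  m = 100 → c = 11010, weight = 3.
  m = 010 → c = 10111, weight = 4.
  m = 110 → c = 01101, weight = 3.
  m = 001 → c = 00110, weight = 2.
  m = 101 → c = 11100, weight = 3.
  m = 011 → c = 10001, weight = 2.
  m = 111 → c = 01011, weight = 3.
Tally weights:
  weight 0: 1 codewords.
  weight 2: 2 codewords.
  weight 3: 4 codewords.
  weight 4: 1 codewords.
Minimum distance d = smallest w > 0 with A_w > 0 = 2.
Sanity: Σ A_w = 8 = 2^3 = 8 ✓.


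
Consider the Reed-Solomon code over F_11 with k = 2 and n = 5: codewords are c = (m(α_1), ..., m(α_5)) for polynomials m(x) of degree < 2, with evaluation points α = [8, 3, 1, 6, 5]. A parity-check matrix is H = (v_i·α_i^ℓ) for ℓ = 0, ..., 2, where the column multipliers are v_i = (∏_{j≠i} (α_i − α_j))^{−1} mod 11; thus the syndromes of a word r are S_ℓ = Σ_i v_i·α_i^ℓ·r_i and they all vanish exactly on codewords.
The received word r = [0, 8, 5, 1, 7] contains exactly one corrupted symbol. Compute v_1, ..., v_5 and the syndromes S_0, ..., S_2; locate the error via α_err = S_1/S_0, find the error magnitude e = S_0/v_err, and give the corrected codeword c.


S = (8, 8, 8), error at position 3, error magnitude e = 7, c = [0, 8, 9, 1, 7].

Step 1: column multipliers v_i = (∏_{j≠i}(α_i − α_j))^{−1} mod 11.
  i = 1 (α = 8): (8−3)(8−1)(8−6)(8−5) = 5·7·2·3 = 210 ≡ 1, so v_1 = 1^{−1} = 1 (mod 11).
  i = 2 (α = 3): (3−8)(3−1)(3−6)(3−5) = (−5)·2·(−3)·(−2) = −60 ≡ 6, so v_2 = 6^{−1} = 2 (mod 11).
  i = 3 (α = 1): (1−8)(1−3)(1−6)(1−5) = (−7)·(−2)·(−5)·(−4) = 280 ≡ 5, so v_3 = 5^{−1} = 9 (mod 11).
  i = 4 (α = 6): (6−8)(6−3)(6−1)(6−5) = (−2)·3·5·1 = −30 ≡ 3, so v_4 = 3^{−1} = 4 (mod 11).
  i = 5 (α = 5): (5−8)(5−3)(5−1)(5−6) = (−3)·2·4·(−1) = 24 ≡ 2, so v_5 = 2^{−1} = 6 (mod 11).
  v = [1, 2, 9, 4, 6].
Step 2: syndromes of r = [0, 8, 5, 1, 7] (all sums mod 11).
  S_0 = Σ v_i r_i = 1·0 + 2·8 + 9·5 + 4·1 + 6·7 = 107 ≡ 8.
  S_1 = Σ v_i α_i r_i = 1·8·0 + 2·3·8 + 9·1·5 + 4·6·1 + 6·5·7 = 327 ≡ 8.
  α_i^2 mod 11 = [9, 9, 1, 3, 3].
  S_2 = Σ v_i α_i^2 r_i = 1·9·0 + 2·9·8 + 9·1·5 + 4·3·1 + 6·3·7 = 327 ≡ 8.
  S = (8, 8, 8) ≠ 0, so r is not a codeword (an error is present).
Step 3: locate the error. For a single error e at position i, S_ℓ = v_i·e·α_i^ℓ, so α_err = S_1/S_0.
  S_0^{−1} = 8^{−1} = 7 (mod 11), so α_err = 8·7 = 56 ≡ 1 = α_3. Error position i = 3.
  Consistency check: S_2/S_1 = 8·7 = 56 ≡ 1 = α_err ✓ (single-error assumption holds).
Step 4: error magnitude e = S_0/v_3 = S_0·∏_{j≠3}(α_3 − α_j) = 8·5 = 40 ≡ 7 (mod 11).
Step 5: correct position 3: c_3 = r_3 − e = 5 − 7 ≡ 9 (mod 11). Hence c = [0, 8, 9, 1, 7].
  Check: interpolating c through the α_i gives m(x) = 4 + 5·x (degree < 2) with m(α_i) = c_i for every i, so c is indeed a codeword.


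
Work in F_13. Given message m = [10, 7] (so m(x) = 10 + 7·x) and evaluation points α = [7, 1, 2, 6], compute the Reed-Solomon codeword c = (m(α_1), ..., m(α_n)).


c = [7, 4, 11, 0]

Message polynomial: m(x) = 10 + 7·x (mod 13).
For each evaluation point α_i, compute m(α_i) mod 13:
  α_1 = 7: Horner steps 7 → 7, so m(7) = 7.
  α_2 = 1: Horner steps 7 → 4, so m(1) = 4.
  α_3 = 2: Horner steps 7 → 11, so m(2) = 11.
  α_4 = 6: Horner steps 7 → 0, so m(6) = 0.
Codeword c = [7, 4, 11, 0] ∈ F_13^4.


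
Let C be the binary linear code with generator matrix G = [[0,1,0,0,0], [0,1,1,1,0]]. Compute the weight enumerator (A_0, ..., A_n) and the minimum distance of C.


Weight distribution: A_0 = 1, A_1 = 1, A_2 = 1, A_3 = 1. Minimum distance d = 1.

Enumerate all 2^2 = 4 messages m ∈ F_2^2.
For each, compute codeword c = mG in F_2^5, then tally its weight.
  m = 00 → c = 00000, weight = 0.
  m = 10 → c = 01000, weight = 1.
  m = 01 → c = 01110, weight = 3.
  m = 11 → c = 00110, weight = 2.
Tally weights:
  weight 0: 1 codewords.
  weight 1: 1 codewords.
  weight 2: 1 codewords.
  weight 3: 1 codewords.
Minimum distance d = smallest w > 0 with A_w > 0 = 1.
Sanity: Σ A_w = 4 = 2^2 = 4 ✓.


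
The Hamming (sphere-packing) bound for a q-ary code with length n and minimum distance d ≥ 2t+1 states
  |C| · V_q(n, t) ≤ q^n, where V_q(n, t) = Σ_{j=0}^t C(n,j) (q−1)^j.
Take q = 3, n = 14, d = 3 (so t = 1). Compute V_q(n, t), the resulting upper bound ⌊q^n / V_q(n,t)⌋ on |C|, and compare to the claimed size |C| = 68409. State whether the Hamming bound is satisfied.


V_q(n, t) = 29, q^n = 4782969, Hamming bound = 164929, |C| = 68409 ≤ bound (satisfied).

Step 1: Compute V_q(n, t) = Σ_{j=0}^1 C(n, j) (q−1)^j.
  j = 0: C(14,0)·(2)^0 = 1·1 = 1.
  j = 1: C(14,1)·(2)^1 = 14·2 = 28.
  V_q(n, t) = 1 + 28 = 29.
Step 2: q^n = 3^14 = 4782969.
Step 3: Hamming bound ⌊q^n / V_q(n,t)⌋ = ⌊4782969/29⌋ = 164929.
Step 4: Compare |C| = 68409 to 164929: satisfied.
The claimed |C| lies below the Hamming bound.


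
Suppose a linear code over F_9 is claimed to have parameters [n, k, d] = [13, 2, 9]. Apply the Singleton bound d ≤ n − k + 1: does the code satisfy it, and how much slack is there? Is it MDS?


Singleton RHS = n − k + 1 = 12, slack = 3, bound satisfied, not MDS.

Singleton bound: d ≤ n − k + 1.
Here n = 13, k = 2, so n − k + 1 = 12.
Given d = 9, check d ≤ 12: YES.
Slack = (n − k + 1) − d = 3.
The code is NOT MDS (slack = 3 > 0).
Description: the claimed parameters are [13, 2, 9]_9; such a code would be non-MDS.


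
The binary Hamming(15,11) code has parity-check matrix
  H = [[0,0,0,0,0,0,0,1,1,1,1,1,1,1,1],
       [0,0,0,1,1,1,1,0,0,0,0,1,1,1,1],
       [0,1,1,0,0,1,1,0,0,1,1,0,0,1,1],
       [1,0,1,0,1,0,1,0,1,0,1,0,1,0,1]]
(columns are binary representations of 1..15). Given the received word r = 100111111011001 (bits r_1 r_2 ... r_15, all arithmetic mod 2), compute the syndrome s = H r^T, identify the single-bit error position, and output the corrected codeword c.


s = (1, 0, 0, 0)^T, error position = 8, corrected codeword c = 100111101011001

Compute s = H r^T mod 2 one row at a time:
  s_1 = 1 + 1 + 0 + 1 + 1 + 0 + 0 + 1 = 5 ≡ 1 (mod 2).
  s_2 = 1 + 1 + 1 + 1 + 1 + 0 + 0 + 1 = 6 ≡ 0 (mod 2).
  s_3 = 0 + 0 + 1 + 1 + 0 + 1 + 0 + 1 = 4 ≡ 0 (mod 2).
  s_4 = 1 + 0 + 1 + 1 + 1 + 1 + 0 + 1 = 6 ≡ 0 (mod 2).
s = (1, 0, 0, 0)^T — this equals column 8 of H (binary 1000), so error is at position 8.
Correct: flip bit 8 of r = 100111111011001 to get c = 100111101011001.


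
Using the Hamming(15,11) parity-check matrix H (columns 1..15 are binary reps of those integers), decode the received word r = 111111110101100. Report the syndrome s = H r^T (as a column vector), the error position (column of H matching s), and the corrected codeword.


s = (0, 0, 1, 1)^T, error position = 3, corrected codeword c = 110111110101100

Compute s = H r^T mod 2 one row at a time:
  s_1 = 1 + 0 + 1 + 0 + 1 + 1 + 0 + 0 = 4 ≡ 0 (mod 2).
  s_2 = 1 + 1 + 1 + 1 + 1 + 1 + 0 + 0 = 6 ≡ 0 (mod 2).
  s_3 = 1 + 1 + 1 + 1 + 1 + 0 + 0 + 0 = 5 ≡ 1 (mod 2).
  s_4 = 1 + 1 + 1 + 1 + 0 + 0 + 1 + 0 = 5 ≡ 1 (mod 2).
s = (0, 0, 1, 1)^T — this equals column 3 of H (binary 0011), so error is at position 3.
Correct: flip bit 3 of r = 111111110101100 to get c = 110111110101100.


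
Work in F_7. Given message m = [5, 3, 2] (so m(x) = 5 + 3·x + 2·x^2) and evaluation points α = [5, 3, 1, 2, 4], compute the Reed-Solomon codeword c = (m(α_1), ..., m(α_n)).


c = [0, 4, 3, 5, 0]

Message polynomial: m(x) = 5 + 3·x + 2·x^2 (mod 7).
For each evaluation point α_i, compute m(α_i) mod 7:
  α_1 = 5: Horner steps 2 → 6 → 0, so m(5) = 0.
  α_2 = 3: Horner steps 2 → 2 → 4, so m(3) = 4.
  α_3 = 1: Horner steps 2 → 5 → 3, so m(1) = 3.
  α_4 = 2: Horner steps 2 → 0 → 5, so m(2) = 5.
  α_5 = 4: Horner steps 2 → 4 → 0, so m(4) = 0.
Codeword c = [0, 4, 3, 5, 0] ∈ F_7^5.


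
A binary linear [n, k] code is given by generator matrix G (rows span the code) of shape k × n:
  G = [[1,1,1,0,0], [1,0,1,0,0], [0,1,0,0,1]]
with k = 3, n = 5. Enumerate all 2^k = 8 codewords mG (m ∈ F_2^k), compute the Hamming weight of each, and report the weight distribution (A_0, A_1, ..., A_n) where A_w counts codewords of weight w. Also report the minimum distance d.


Weight distribution: A_0 = 1, A_1 = 2, A_2 = 2, A_3 = 2, A_4 = 1. Minimum distance d = 1.

Enumerate all 2^3 = 8 messages m ∈ F_2^3.
For each, compute codeword c = mG in F_2^5, then tally its weight.
  m = 000 → c = 00000, weight = 0.
  m = 100 → c = 11100, weight = 3.
  m = 010 → c = 10100, weight = 2.
  m = 110 → c = 01000, weight = 1.
  m = 001 → c = 01001, weight = 2.
  m = 101 → c = 10101, weight = 3.
  m = 011 → c = 11101, weight = 4.
  m = 111 → c = 00001, weight = 1.
Tally weights:
  weight 0: 1 codewords.
  weight 1: 2 codewords.
  weight 2: 2 codewords.
  weight 3: 2 codewords.
  weight 4: 1 codewords.
Minimum distance d = smallest w > 0 with A_w > 0 = 1.
Sanity: Σ A_w = 8 = 2^3 = 8 ✓.


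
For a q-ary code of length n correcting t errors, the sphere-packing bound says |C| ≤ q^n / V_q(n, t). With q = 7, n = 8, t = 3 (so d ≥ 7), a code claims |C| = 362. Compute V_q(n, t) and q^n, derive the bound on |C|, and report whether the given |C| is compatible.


V_q(n, t) = 13153, q^n = 5764801, Hamming bound = 438, |C| = 362 ≤ bound (satisfied).

Step 1: Compute V_q(n, t) = Σ_{j=0}^3 C(n, j) (q−1)^j.
  j = 0: C(8,0)·(6)^0 = 1·1 = 1.
  j = 1: C(8,1)·(6)^1 = 8·6 = 48.
  j = 2: C(8,2)·(6)^2 = 28·36 = 1008.
  j = 3: C(8,3)·(6)^3 = 56·216 = 12096.
  V_q(n, t) = 1 + 48 + 1008 + 12096 = 13153.
Step 2: q^n = 7^8 = 5764801.
Step 3: Hamming bound ⌊q^n / V_q(n,t)⌋ = ⌊5764801/13153⌋ = 438.
Step 4: Compare |C| = 362 to 438: satisfied.
The claimed |C| lies below the Hamming bound.


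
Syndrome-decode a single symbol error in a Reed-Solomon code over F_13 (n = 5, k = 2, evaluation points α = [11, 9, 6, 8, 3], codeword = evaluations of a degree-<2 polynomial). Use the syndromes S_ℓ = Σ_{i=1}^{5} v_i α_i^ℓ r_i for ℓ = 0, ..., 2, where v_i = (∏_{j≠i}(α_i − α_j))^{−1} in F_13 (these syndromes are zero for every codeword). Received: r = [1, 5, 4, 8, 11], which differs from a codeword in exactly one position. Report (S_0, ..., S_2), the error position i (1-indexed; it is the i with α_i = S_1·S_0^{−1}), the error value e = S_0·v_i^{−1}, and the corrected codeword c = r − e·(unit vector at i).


S = (7, 11, 8), error at position 2, error magnitude e = 8, c = [1, 10, 4, 8, 11].

Step 1: column multipliers v_i = (∏_{j≠i}(α_i − α_j))^{−1} mod 13.
  i = 1 (α = 11): (11−9)(11−6)(11−8)(11−3) = 2·5·3·8 = 240 ≡ 6, so v_1 = 6^{−1} = 11 (mod 13).
  i = 2 (α = 9): (9−11)(9−6)(9−8)(9−3) = (−2)·3·1·6 = −36 ≡ 3, so v_2 = 3^{−1} = 9 (mod 13).
  i = 3 (α = 6): (6−11)(6−9)(6−8)(6−3) = (−5)·(−3)·(−2)·3 = −90 ≡ 1, so v_3 = 1^{−1} = 1 (mod 13).
  i = 4 (α = 8): (8−11)(8−9)(8−6)(8−3) = (−3)·(−1)·2·5 = 30 ≡ 4, so v_4 = 4^{−1} = 10 (mod 13).
  i = 5 (α = 3): (3−11)(3−9)(3−6)(3−8) = (−8)·(−6)·(−3)·(−5) = 720 ≡ 5, so v_5 = 5^{−1} = 8 (mod 13).
  v = [11, 9, 1, 10, 8].
Step 2: syndromes of r = [1, 5, 4, 8, 11] (all sums mod 13).
  S_0 = Σ v_i r_i = 11·1 + 9·5 + 1·4 + 10·8 + 8·11 = 228 ≡ 7.
  S_1 = Σ v_i α_i r_i = 11·11·1 + 9·9·5 + 1·6·4 + 10·8·8 + 8·3·11 = 1454 ≡ 11.
  α_i^2 mod 13 = [4, 3, 10, 12, 9].
  S_2 = Σ v_i α_i^2 r_i = 11·4·1 + 9·3·5 + 1·10·4 + 10·12·8 + 8·9·11 = 1971 ≡ 8.
  S = (7, 11, 8) ≠ 0, so r is not a codeword (an error is present).
Step 3: locate the error. For a single error e at position i, S_ℓ = v_i·e·α_i^ℓ, so α_err = S_1/S_0.
  S_0^{−1} = 7^{−1} = 2 (mod 13), so α_err = 11·2 = 22 ≡ 9 = α_2. Error position i = 2.
  Consistency check: S_2/S_1 = 8·6 = 48 ≡ 9 = α_err ✓ (single-error assumption holds).
Step 4: error magnitude e = S_0/v_2 = S_0·∏_{j≠2}(α_2 − α_j) = 7·3 = 21 ≡ 8 (mod 13).
Step 5: correct position 2: c_2 = r_2 − e = 5 − 8 ≡ 10 (mod 13). Hence c = [1, 10, 4, 8, 11].
  Check: interpolating c through the α_i gives m(x) = 5 + 2·x (degree < 2) with m(α_i) = c_i for every i, so c is indeed a codeword.


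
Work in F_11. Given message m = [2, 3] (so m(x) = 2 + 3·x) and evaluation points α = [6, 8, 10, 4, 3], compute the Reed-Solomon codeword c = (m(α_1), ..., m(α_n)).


c = [9, 4, 10, 3, 0]

Message polynomial: m(x) = 2 + 3·x (mod 11).
For each evaluation point α_i, compute m(α_i) mod 11:
  α_1 = 6: Horner steps 3 → 9, so m(6) = 9.
  α_2 = 8: Horner steps 3 → 4, so m(8) = 4.
  α_3 = 10: Horner steps 3 → 10, so m(10) = 10.
  α_4 = 4: Horner steps 3 → 3, so m(4) = 3.
  α_5 = 3: Horner steps 3 → 0, so m(3) = 0.
Codeword c = [9, 4, 10, 3, 0] ∈ F_11^5.


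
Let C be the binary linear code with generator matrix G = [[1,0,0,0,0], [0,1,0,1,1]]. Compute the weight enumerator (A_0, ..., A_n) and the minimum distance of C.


Weight distribution: A_0 = 1, A_1 = 1, A_3 = 1, A_4 = 1. Minimum distance d = 1.

Enumerate all 2^2 = 4 messages m ∈ F_2^2.
For each, compute codeword c = mG in F_2^5, then tally its weight.
  m = 00 → c = 00000, weight = 0.
  m = 10 → c = 10000, weight = 1.
  m = 01 → c = 01011, weight = 3.
  m = 11 → c = 11011, weight = 4.
Tally weights:
  weight 0: 1 codewords.
  weight 1: 1 codewords.
  weight 3: 1 codewords.
  weight 4: 1 codewords.
Minimum distance d = smallest w > 0 with A_w > 0 = 1.
Sanity: Σ A_w = 4 = 2^2 = 4 ✓.


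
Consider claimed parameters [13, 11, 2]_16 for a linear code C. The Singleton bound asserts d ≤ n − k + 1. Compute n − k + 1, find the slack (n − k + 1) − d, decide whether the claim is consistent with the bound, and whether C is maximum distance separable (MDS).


Singleton RHS = n − k + 1 = 3, slack = 1, bound satisfied, not MDS.

Singleton bound: d ≤ n − k + 1.
Here n = 13, k = 11, so n − k + 1 = 3.
Given d = 2, check d ≤ 3: YES.
Slack = (n − k + 1) − d = 1.
The code is NOT MDS (slack = 1 > 0).
Description: the claimed parameters are [13, 11, 2]_16; such a code would be non-MDS.


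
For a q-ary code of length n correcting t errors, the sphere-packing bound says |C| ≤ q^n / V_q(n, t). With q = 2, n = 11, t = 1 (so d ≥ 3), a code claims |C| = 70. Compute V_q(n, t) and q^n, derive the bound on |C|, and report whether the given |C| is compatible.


V_q(n, t) = 12, q^n = 2048, Hamming bound = 170, |C| = 70 ≤ bound (satisfied).

Step 1: Compute V_q(n, t) = Σ_{j=0}^1 C(n, j) (q−1)^j.
  j = 0: C(11,0)·(1)^0 = 1·1 = 1.
  j = 1: C(11,1)·(1)^1 = 11·1 = 11.
  V_q(n, t) = 1 + 11 = 12.
Step 2: q^n = 2^11 = 2048.
Step 3: Hamming bound ⌊q^n / V_q(n,t)⌋ = ⌊2048/12⌋ = 170.
Step 4: Compare |C| = 70 to 170: satisfied.
The claimed |C| lies below the Hamming bound.


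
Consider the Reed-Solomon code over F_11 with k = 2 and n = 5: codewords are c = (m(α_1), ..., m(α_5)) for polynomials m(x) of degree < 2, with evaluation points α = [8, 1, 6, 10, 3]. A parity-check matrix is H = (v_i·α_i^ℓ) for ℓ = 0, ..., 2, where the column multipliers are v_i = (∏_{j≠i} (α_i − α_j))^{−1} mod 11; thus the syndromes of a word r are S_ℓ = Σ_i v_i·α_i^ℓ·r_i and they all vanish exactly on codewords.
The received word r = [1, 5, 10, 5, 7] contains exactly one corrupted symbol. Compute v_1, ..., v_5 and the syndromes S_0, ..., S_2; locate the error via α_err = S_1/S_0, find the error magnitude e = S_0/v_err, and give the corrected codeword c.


S = (10, 1, 10), error at position 4, error magnitude e = 2, c = [1, 5, 10, 3, 7].

Step 1: column multipliers v_i = (∏_{j≠i}(α_i − α_j))^{−1} mod 11.
  i = 1 (α = 8): (8−1)(8−6)(8−10)(8−3) = 7·2·(−2)·5 = −140 ≡ 3, so v_1 = 3^{−1} = 4 (mod 11).
  i = 2 (α = 1): (1−8)(1−6)(1−10)(1−3) = (−7)·(−5)·(−9)·(−2) = 630 ≡ 3, so v_2 = 3^{−1} = 4 (mod 11).
  i = 3 (α = 6): (6−8)(6−1)(6−10)(6−3) = (−2)·5·(−4)·3 = 120 ≡ 10, so v_3 = 10^{−1} = 10 (mod 11).
  i = 4 (α = 10): (10−8)(10−1)(10−6)(10−3) = 2·9·4·7 = 504 ≡ 9, so v_4 = 9^{−1} = 5 (mod 11).
  i = 5 (α = 3): (3−8)(3−1)(3−6)(3−10) = (−5)·2·(−3)·(−7) = −210 ≡ 10, so v_5 = 10^{−1} = 10 (mod 11).
  v = [4, 4, 10, 5, 10].
Step 2: syndromes of r = [1, 5, 10, 5, 7] (all sums mod 11).
  S_0 = Σ v_i r_i = 4·1 + 4·5 + 10·10 + 5·5 + 10·7 = 219 ≡ 10.
  S_1 = Σ v_i α_i r_i = 4·8·1 + 4·1·5 + 10·6·10 + 5·10·5 + 10·3·7 = 1112 ≡ 1.
  α_i^2 mod 11 = [9, 1, 3, 1, 9].
  S_2 = Σ v_i α_i^2 r_i = 4·9·1 + 4·1·5 + 10·3·10 + 5·1·5 + 10·9·7 = 1011 ≡ 10.
  S = (10, 1, 10) ≠ 0, so r is not a codeword (an error is present).
Step 3: locate the error. For a single error e at position i, S_ℓ = v_i·e·α_i^ℓ, so α_err = S_1/S_0.
  S_0^{−1} = 10^{−1} = 10 (mod 11), so α_err = 1·10 = 10 ≡ 10 = α_4. Error position i = 4.
  Consistency check: S_2/S_1 = 10·1 = 10 ≡ 10 = α_err ✓ (single-error assumption holds).
Step 4: error magnitude e = S_0/v_4 = S_0·∏_{j≠4}(α_4 − α_j) = 10·9 = 90 ≡ 2 (mod 11).
Step 5: correct position 4: c_4 = r_4 − e = 5 − 2 ≡ 3 (mod 11). Hence c = [1, 5, 10, 3, 7].
  Check: interpolating c through the α_i gives m(x) = 4 + 1·x (degree < 2) with m(α_i) = c_i for every i, so c is indeed a codeword.


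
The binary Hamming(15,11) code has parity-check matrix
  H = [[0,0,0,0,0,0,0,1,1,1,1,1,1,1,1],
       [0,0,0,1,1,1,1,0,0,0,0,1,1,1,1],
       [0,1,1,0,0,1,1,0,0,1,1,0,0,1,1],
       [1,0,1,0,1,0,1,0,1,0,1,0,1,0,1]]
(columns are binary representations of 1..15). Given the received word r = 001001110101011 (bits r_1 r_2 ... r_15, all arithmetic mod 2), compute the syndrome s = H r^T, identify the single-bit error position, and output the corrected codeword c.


s = (1, 1, 0, 1)^T, error position = 13, corrected codeword c = 001001110101111

Compute s = H r^T mod 2 one row at a time:
  s_1 = 1 + 0 + 1 + 0 + 1 + 0 + 1 + 1 = 5 ≡ 1 (mod 2).
  s_2 = 0 + 0 + 1 + 1 + 1 + 0 + 1 + 1 = 5 ≡ 1 (mod 2).
  s_3 = 0 + 1 + 1 + 1 + 1 + 0 + 1 + 1 = 6 ≡ 0 (mod 2).
  s_4 = 0 + 1 + 0 + 1 + 0 + 0 + 0 + 1 = 3 ≡ 1 (mod 2).
s = (1, 1, 0, 1)^T — this equals column 13 of H (binary 1101), so error is at position 13.
Correct: flip bit 13 of r = 001001110101011 to get c = 001001110101111.


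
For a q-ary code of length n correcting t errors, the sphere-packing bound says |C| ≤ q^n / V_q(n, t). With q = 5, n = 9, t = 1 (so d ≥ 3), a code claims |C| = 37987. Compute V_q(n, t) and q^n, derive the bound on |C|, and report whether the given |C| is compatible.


V_q(n, t) = 37, q^n = 1953125, Hamming bound = 52787, |C| = 37987 ≤ bound (satisfied).

Step 1: Compute V_q(n, t) = Σ_{j=0}^1 C(n, j) (q−1)^j.
  j = 0: C(9,0)·(4)^0 = 1·1 = 1.
  j = 1: C(9,1)·(4)^1 = 9·4 = 36.
  V_q(n, t) = 1 + 36 = 37.
Step 2: q^n = 5^9 = 1953125.
Step 3: Hamming bound ⌊q^n / V_q(n,t)⌋ = ⌊1953125/37⌋ = 52787.
Step 4: Compare |C| = 37987 to 52787: satisfied.
The claimed |C| lies below the Hamming bound.


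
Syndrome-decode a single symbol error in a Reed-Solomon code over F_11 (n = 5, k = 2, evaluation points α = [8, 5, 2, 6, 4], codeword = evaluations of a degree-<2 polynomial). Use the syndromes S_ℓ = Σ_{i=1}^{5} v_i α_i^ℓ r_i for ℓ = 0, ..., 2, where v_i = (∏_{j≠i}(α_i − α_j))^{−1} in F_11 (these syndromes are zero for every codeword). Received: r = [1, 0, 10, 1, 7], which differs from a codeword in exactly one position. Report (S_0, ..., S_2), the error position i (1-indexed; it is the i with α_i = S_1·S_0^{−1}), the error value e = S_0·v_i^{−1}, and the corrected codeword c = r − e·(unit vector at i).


S = (5, 8, 4), error at position 4, error magnitude e = 8, c = [1, 0, 10, 4, 7].

Step 1: column multipliers v_i = (∏_{j≠i}(α_i − α_j))^{−1} mod 11.
  i = 1 (α = 8): (8−5)(8−2)(8−6)(8−4) = 3·6·2·4 = 144 ≡ 1, so v_1 = 1^{−1} = 1 (mod 11).
  i = 2 (α = 5): (5−8)(5−2)(5−6)(5−4) = (−3)·3·(−1)·1 = 9 ≡ 9, so v_2 = 9^{−1} = 5 (mod 11).
  i = 3 (α = 2): (2−8)(2−5)(2−6)(2−4) = (−6)·(−3)·(−4)·(−2) = 144 ≡ 1, so v_3 = 1^{−1} = 1 (mod 11).
  i = 4 (α = 6): (6−8)(6−5)(6−2)(6−4) = (−2)·1·4·2 = −16 ≡ 6, so v_4 = 6^{−1} = 2 (mod 11).
  i = 5 (α = 4): (4−8)(4−5)(4−2)(4−6) = (−4)·(−1)·2·(−2) = −16 ≡ 6, so v_5 = 6^{−1} = 2 (mod 11).
  v = [1, 5, 1, 2, 2].
Step 2: syndromes of r = [1, 0, 10, 1, 7] (all sums mod 11).
  S_0 = Σ v_i r_i = 1·1 + 5·0 + 1·10 + 2·1 + 2·7 = 27 ≡ 5.
  S_1 = Σ v_i α_i r_i = 1·8·1 + 5·5·0 + 1·2·10 + 2·6·1 + 2·4·7 = 96 ≡ 8.
  α_i^2 mod 11 = [9, 3, 4, 3, 5].
  S_2 = Σ v_i α_i^2 r_i = 1·9·1 + 5·3·0 + 1·4·10 + 2·3·1 + 2·5·7 = 125 ≡ 4.
  S = (5, 8, 4) ≠ 0, so r is not a codeword (an error is present).
Step 3: locate the error. For a single error e at position i, S_ℓ = v_i·e·α_i^ℓ, so α_err = S_1/S_0.
  S_0^{−1} = 5^{−1} = 9 (mod 11), so α_err = 8·9 = 72 ≡ 6 = α_4. Error position i = 4.
  Consistency check: S_2/S_1 = 4·7 = 28 ≡ 6 = α_err ✓ (single-error assumption holds).
Step 4: error magnitude e = S_0/v_4 = S_0·∏_{j≠4}(α_4 − α_j) = 5·6 = 30 ≡ 8 (mod 11).
Step 5: correct position 4: c_4 = r_4 − e = 1 − 8 ≡ 4 (mod 11). Hence c = [1, 0, 10, 4, 7].
  Check: interpolating c through the α_i gives m(x) = 2 + 4·x (degree < 2) with m(α_i) = c_i for every i, so c is indeed a codeword.


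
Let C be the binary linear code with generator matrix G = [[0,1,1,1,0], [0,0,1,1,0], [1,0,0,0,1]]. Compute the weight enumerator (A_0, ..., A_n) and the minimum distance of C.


Weight distribution: A_0 = 1, A_1 = 1, A_2 = 2, A_3 = 2, A_4 = 1, A_5 = 1. Minimum distance d = 1.

Enumerate all 2^3 = 8 messages m ∈ F_2^3.
For each, compute codeword c = mG in F_2^5, then tally its weight.
  m = 000 → c = 00000, weight = 0.
  m = 100 → c = 01110, weight = 3.
  m = 010 → c = 00110, weight = 2.
  m = 110 → c = 01000, weight = 1.
  m = 001 → c = 10001, weight = 2.
  m = 101 → c = 11111, weight = 5.
  m = 011 → c = 10111, weight = 4.
  m = 111 → c = 11001, weight = 3.
Tally weights:
  weight 0: 1 codewords.
  weight 1: 1 codewords.
  weight 2: 2 codewords.
  weight 3: 2 codewords.
  weight 4: 1 codewords.
  weight 5: 1 codewords.
Minimum distance d = smallest w > 0 with A_w > 0 = 1.
Sanity: Σ A_w = 8 = 2^3 = 8 ✓.


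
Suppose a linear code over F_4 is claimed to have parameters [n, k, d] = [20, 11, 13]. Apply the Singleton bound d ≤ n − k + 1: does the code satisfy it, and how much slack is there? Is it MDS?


Singleton RHS = n − k + 1 = 10, slack = -3, bound violated (no such code; not MDS).

Singleton bound: d ≤ n − k + 1.
Here n = 20, k = 11, so n − k + 1 = 10.
Given d = 13, check d ≤ 10: NO.
Slack = (n − k + 1) − d = -3.
The slack is negative: d = 13 exceeds n − k + 1 = 10 by 3, so the Singleton bound is violated and no linear [20, 11, 13]_4 code can exist. In particular it is not MDS (MDS requires d = n − k + 1 exactly).
Description: the claimed parameters are [20, 11, 13]_4; such a code would be impossible (violates the Singleton bound).


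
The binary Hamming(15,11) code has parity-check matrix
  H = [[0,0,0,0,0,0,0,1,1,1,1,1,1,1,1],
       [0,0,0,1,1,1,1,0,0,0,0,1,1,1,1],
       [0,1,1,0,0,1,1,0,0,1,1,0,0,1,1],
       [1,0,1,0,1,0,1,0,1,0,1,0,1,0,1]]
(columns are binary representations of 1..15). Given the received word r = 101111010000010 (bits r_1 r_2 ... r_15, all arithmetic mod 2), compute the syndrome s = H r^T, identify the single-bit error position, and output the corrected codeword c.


s = (0, 0, 1, 1)^T, error position = 3, corrected codeword c = 100111010000010

Compute s = H r^T mod 2 one row at a time:
  s_1 = 1 + 0 + 0 + 0 + 0 + 0 + 1 + 0 = 2 ≡ 0 (mod 2).
  s_2 = 1 + 1 + 1 + 0 + 0 + 0 + 1 + 0 = 4 ≡ 0 (mod 2).
  s_3 = 0 + 1 + 1 + 0 + 0 + 0 + 1 + 0 = 3 ≡ 1 (mod 2).
  s_4 = 1 + 1 + 1 + 0 + 0 + 0 + 0 + 0 = 3 ≡ 1 (mod 2).
s = (0, 0, 1, 1)^T — this equals column 3 of H (binary 0011), so error is at position 3.
Correct: flip bit 3 of r = 101111010000010 to get c = 100111010000010.


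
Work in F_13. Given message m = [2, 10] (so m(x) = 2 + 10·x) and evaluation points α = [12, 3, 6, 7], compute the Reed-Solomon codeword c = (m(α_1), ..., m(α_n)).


c = [5, 6, 10, 7]

Message polynomial: m(x) = 2 + 10·x (mod 13).
For each evaluation point α_i, compute m(α_i) mod 13:
  α_1 = 12: Horner steps 10 → 5, so m(12) = 5.
  α_2 = 3: Horner steps 10 → 6, so m(3) = 6.
  α_3 = 6: Horner steps 10 → 10, so m(6) = 10.
  α_4 = 7: Horner steps 10 → 7, so m(7) = 7.
Codeword c = [5, 6, 10, 7] ∈ F_13^4.


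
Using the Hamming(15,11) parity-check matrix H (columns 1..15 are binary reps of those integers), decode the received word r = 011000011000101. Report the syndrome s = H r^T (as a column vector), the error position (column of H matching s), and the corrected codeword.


s = (0, 0, 1, 0)^T, error position = 2, corrected codeword c = 001000011000101

Compute s = H r^T mod 2 one row at a time:
  s_1 = 1 + 1 + 0 + 0 + 0 + 1 + 0 + 1 = 4 ≡ 0 (mod 2).
  s_2 = 0 + 0 + 0 + 0 + 0 + 1 + 0 + 1 = 2 ≡ 0 (mod 2).
  s_3 = 1 + 1 + 0 + 0 + 0 + 0 + 0 + 1 = 3 ≡ 1 (mod 2).
  s_4 = 0 + 1 + 0 + 0 + 1 + 0 + 1 + 1 = 4 ≡ 0 (mod 2).
s = (0, 0, 1, 0)^T — this equals column 2 of H (binary 0010), so error is at position 2.
Correct: flip bit 2 of r = 011000011000101 to get c = 001000011000101.


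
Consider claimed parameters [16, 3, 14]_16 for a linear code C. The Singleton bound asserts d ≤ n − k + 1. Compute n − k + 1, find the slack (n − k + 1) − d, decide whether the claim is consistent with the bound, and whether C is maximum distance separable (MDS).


Singleton RHS = n − k + 1 = 14, slack = 0, bound satisfied, MDS.

Singleton bound: d ≤ n − k + 1.
Here n = 16, k = 3, so n − k + 1 = 14.
Given d = 14, check d ≤ 14: YES.
Slack = (n − k + 1) − d = 0.
The code is MDS (slack = 0).
Description: the claimed parameters are [16, 3, 14]_16; such a code would be MDS (meets Singleton bound).


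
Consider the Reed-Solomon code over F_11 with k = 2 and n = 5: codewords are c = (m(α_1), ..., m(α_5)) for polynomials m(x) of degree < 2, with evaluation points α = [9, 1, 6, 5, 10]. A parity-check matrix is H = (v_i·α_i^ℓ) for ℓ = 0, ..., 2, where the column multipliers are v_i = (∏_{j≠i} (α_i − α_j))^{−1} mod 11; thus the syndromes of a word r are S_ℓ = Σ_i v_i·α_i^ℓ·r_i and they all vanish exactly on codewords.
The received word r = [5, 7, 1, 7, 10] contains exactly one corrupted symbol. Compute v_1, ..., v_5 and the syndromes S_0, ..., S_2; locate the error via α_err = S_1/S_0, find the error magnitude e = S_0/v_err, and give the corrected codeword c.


S = (2, 2, 2), error at position 2, error magnitude e = 9, c = [5, 9, 1, 7, 10].

Step 1: column multipliers v_i = (∏_{j≠i}(α_i − α_j))^{−1} mod 11.
  i = 1 (α = 9): (9−1)(9−6)(9−5)(9−10) = 8·3·4·(−1) = −96 ≡ 3, so v_1 = 3^{−1} = 4 (mod 11).
  i = 2 (α = 1): (1−9)(1−6)(1−5)(1−10) = (−8)·(−5)·(−4)·(−9) = 1440 ≡ 10, so v_2 = 10^{−1} = 10 (mod 11).
  i = 3 (α = 6): (6−9)(6−1)(6−5)(6−10) = (−3)·5·1·(−4) = 60 ≡ 5, so v_3 = 5^{−1} = 9 (mod 11).
  i = 4 (α = 5): (5−9)(5−1)(5−6)(5−10) = (−4)·4·(−1)·(−5) = −80 ≡ 8, so v_4 = 8^{−1} = 7 (mod 11).
  i = 5 (α = 10): (10−9)(10−1)(10−6)(10−5) = 1·9·4·5 = 180 ≡ 4, so v_5 = 4^{−1} = 3 (mod 11).
  v = [4, 10, 9, 7, 3].
Step 2: syndromes of r = [5, 7, 1, 7, 10] (all sums mod 11).
  S_0 = Σ v_i r_i = 4·5 + 10·7 + 9·1 + 7·7 + 3·10 = 178 ≡ 2.
  S_1 = Σ v_i α_i r_i = 4·9·5 + 10·1·7 + 9·6·1 + 7·5·7 + 3·10·10 = 849 ≡ 2.
  α_i^2 mod 11 = [4, 1, 3, 3, 1].
  S_2 = Σ v_i α_i^2 r_i = 4·4·5 + 10·1·7 + 9·3·1 + 7·3·7 + 3·1·10 = 354 ≡ 2.
  S = (2, 2, 2) ≠ 0, so r is not a codeword (an error is present).
Step 3: locate the error. For a single error e at position i, S_ℓ = v_i·e·α_i^ℓ, so α_err = S_1/S_0.
  S_0^{−1} = 2^{−1} = 6 (mod 11), so α_err = 2·6 = 12 ≡ 1 = α_2. Error position i = 2.
  Consistency check: S_2/S_1 = 2·6 = 12 ≡ 1 = α_err ✓ (single-error assumption holds).
Step 4: error magnitude e = S_0/v_2 = S_0·∏_{j≠2}(α_2 − α_j) = 2·10 = 20 ≡ 9 (mod 11).
Step 5: correct position 2: c_2 = r_2 − e = 7 − 9 ≡ 9 (mod 11). Hence c = [5, 9, 1, 7, 10].
  Check: interpolating c through the α_i gives m(x) = 4 + 5·x (degree < 2) with m(α_i) = c_i for every i, so c is indeed a codeword.


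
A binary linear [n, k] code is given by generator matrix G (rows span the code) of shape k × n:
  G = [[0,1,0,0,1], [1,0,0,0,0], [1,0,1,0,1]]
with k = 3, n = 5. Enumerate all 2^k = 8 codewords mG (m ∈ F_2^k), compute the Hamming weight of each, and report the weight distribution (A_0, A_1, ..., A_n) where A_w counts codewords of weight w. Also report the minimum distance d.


Weight distribution: A_0 = 1, A_1 = 1, A_2 = 3, A_3 = 3. Minimum distance d = 1.

Enumerate all 2^3 = 8 messages m ∈ F_2^3.
For each, compute codeword c = mG in F_2^5, then tally its weight.
  m = 000 → c = 00000, weight = 0.
  m = 100 → c = 01001, weight = 2.
  m = 010 → c = 10000, weight = 1.
  m = 110 → c = 11001, weight = 3.
  m = 001 → c = 10101, weight = 3.
  m = 101 → c = 11100, weight = 3.
  m = 011 → c = 00101, weight = 2.
  m = 111 → c = 01100, weight = 2.
Tally weights:
  weight 0: 1 codewords.
  weight 1: 1 codewords.
  weight 2: 3 codewords.
  weight 3: 3 codewords.
Minimum distance d = smallest w > 0 with A_w > 0 = 1.
Sanity: Σ A_w = 8 = 2^3 = 8 ✓.


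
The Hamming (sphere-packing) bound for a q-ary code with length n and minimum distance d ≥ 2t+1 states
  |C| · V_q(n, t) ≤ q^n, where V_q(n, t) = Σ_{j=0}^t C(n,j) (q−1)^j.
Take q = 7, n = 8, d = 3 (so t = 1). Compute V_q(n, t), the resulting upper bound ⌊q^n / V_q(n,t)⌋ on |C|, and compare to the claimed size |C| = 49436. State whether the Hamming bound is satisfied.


V_q(n, t) = 49, q^n = 5764801, Hamming bound = 117649, |C| = 49436 ≤ bound (satisfied).

Step 1: Compute V_q(n, t) = Σ_{j=0}^1 C(n, j) (q−1)^j.
  j = 0: C(8,0)·(6)^0 = 1·1 = 1.
  j = 1: C(8,1)·(6)^1 = 8·6 = 48.
  V_q(n, t) = 1 + 48 = 49.
Step 2: q^n = 7^8 = 5764801.
Step 3: Hamming bound ⌊q^n / V_q(n,t)⌋ = ⌊5764801/49⌋ = 117649.
Step 4: Compare |C| = 49436 to 117649: satisfied.
The claimed |C| lies below the Hamming bound.


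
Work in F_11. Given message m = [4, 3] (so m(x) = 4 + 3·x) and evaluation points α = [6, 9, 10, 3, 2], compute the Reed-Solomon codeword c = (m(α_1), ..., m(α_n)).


c = [0, 9, 1, 2, 10]

Message polynomial: m(x) = 4 + 3·x (mod 11).
For each evaluation point α_i, compute m(α_i) mod 11:
  α_1 = 6: Horner steps 3 → 0, so m(6) = 0.
  α_2 = 9: Horner steps 3 → 9, so m(9) = 9.
  α_3 = 10: Horner steps 3 → 1, so m(10) = 1.
  α_4 = 3: Horner steps 3 → 2, so m(3) = 2.
  α_5 = 2: Horner steps 3 → 10, so m(2) = 10.
Codeword c = [0, 9, 1, 2, 10] ∈ F_11^5.


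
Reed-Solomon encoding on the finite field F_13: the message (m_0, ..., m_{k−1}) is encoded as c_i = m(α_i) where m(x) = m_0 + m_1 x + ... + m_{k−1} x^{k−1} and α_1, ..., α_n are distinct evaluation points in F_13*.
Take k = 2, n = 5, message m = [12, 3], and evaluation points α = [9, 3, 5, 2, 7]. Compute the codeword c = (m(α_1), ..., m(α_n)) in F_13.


c = [0, 8, 1, 5, 7]

Message polynomial: m(x) = 12 + 3·x (mod 13).
For each evaluation point α_i, compute m(α_i) mod 13:
  α_1 = 9: Horner steps 3 → 0, so m(9) = 0.
  α_2 = 3: Horner steps 3 → 8, so m(3) = 8.
  α_3 = 5: Horner steps 3 → 1, so m(5) = 1.
  α_4 = 2: Horner steps 3 → 5, so m(2) = 5.
  α_5 = 7: Horner steps 3 → 7, so m(7) = 7.
Codeword c = [0, 8, 1, 5, 7] ∈ F_13^5.


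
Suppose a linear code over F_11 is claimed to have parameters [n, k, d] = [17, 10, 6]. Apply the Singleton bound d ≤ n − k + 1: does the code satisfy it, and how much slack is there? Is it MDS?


Singleton RHS = n − k + 1 = 8, slack = 2, bound satisfied, not MDS.

Singleton bound: d ≤ n − k + 1.
Here n = 17, k = 10, so n − k + 1 = 8.
Given d = 6, check d ≤ 8: YES.
Slack = (n − k + 1) − d = 2.
The code is NOT MDS (slack = 2 > 0).
Description: the claimed parameters are [17, 10, 6]_11; such a code would be non-MDS.


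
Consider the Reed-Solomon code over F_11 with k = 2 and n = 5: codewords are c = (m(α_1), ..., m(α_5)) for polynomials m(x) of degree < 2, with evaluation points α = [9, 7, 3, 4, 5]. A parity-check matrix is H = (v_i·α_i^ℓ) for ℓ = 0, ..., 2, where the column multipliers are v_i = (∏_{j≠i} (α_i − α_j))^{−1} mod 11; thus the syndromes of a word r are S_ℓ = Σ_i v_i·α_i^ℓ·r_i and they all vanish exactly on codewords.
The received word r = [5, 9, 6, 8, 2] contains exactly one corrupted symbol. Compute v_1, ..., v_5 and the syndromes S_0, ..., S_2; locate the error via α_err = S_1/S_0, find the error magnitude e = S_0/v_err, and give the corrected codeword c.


S = (10, 7, 6), error at position 4, error magnitude e = 4, c = [5, 9, 6, 4, 2].

Step 1: column multipliers v_i = (∏_{j≠i}(α_i − α_j))^{−1} mod 11.
  i = 1 (α = 9): (9−7)(9−3)(9−4)(9−5) = 2·6·5·4 = 240 ≡ 9, so v_1 = 9^{−1} = 5 (mod 11).
  i = 2 (α = 7): (7−9)(7−3)(7−4)(7−5) = (−2)·4·3·2 = −48 ≡ 7, so v_2 = 7^{−1} = 8 (mod 11).
  i = 3 (α = 3): (3−9)(3−7)(3−4)(3−5) = (−6)·(−4)·(−1)·(−2) = 48 ≡ 4, so v_3 = 4^{−1} = 3 (mod 11).
  i = 4 (α = 4): (4−9)(4−7)(4−3)(4−5) = (−5)·(−3)·1·(−1) = −15 ≡ 7, so v_4 = 7^{−1} = 8 (mod 11).
  i = 5 (α = 5): (5−9)(5−7)(5−3)(5−4) = (−4)·(−2)·2·1 = 16 ≡ 5, so v_5 = 5^{−1} = 9 (mod 11).
  v = [5, 8, 3, 8, 9].
Step 2: syndromes of r = [5, 9, 6, 8, 2] (all sums mod 11).
  S_0 = Σ v_i r_i = 5·5 + 8·9 + 3·6 + 8·8 + 9·2 = 197 ≡ 10.
  S_1 = Σ v_i α_i r_i = 5·9·5 + 8·7·9 + 3·3·6 + 8·4·8 + 9·5·2 = 1129 ≡ 7.
  α_i^2 mod 11 = [4, 5, 9, 5, 3].
  S_2 = Σ v_i α_i^2 r_i = 5·4·5 + 8·5·9 + 3·9·6 + 8·5·8 + 9·3·2 = 996 ≡ 6.
  S = (10, 7, 6) ≠ 0, so r is not a codeword (an error is present).
Step 3: locate the error. For a single error e at position i, S_ℓ = v_i·e·α_i^ℓ, so α_err = S_1/S_0.
  S_0^{−1} = 10^{−1} = 10 (mod 11), so α_err = 7·10 = 70 ≡ 4 = α_4. Error position i = 4.
  Consistency check: S_2/S_1 = 6·8 = 48 ≡ 4 = α_err ✓ (single-error assumption holds).
Step 4: error magnitude e = S_0/v_4 = S_0·∏_{j≠4}(α_4 − α_j) = 10·7 = 70 ≡ 4 (mod 11).
Step 5: correct position 4: c_4 = r_4 − e = 8 − 4 ≡ 4 (mod 11). Hence c = [5, 9, 6, 4, 2].
  Check: interpolating c through the α_i gives m(x) = 1 + 9·x (degree < 2) with m(α_i) = c_i for every i, so c is indeed a codeword.


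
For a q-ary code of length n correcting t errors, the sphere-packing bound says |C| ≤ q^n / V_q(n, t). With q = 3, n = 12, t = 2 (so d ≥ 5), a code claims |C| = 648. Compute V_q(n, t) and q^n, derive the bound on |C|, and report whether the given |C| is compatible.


V_q(n, t) = 289, q^n = 531441, Hamming bound = 1838, |C| = 648 ≤ bound (satisfied).

Step 1: Compute V_q(n, t) = Σ_{j=0}^2 C(n, j) (q−1)^j.
  j = 0: C(12,0)·(2)^0 = 1·1 = 1.
  j = 1: C(12,1)·(2)^1 = 12·2 = 24.
  j = 2: C(12,2)·(2)^2 = 66·4 = 264.
  V_q(n, t) = 1 + 24 + 264 = 289.
Step 2: q^n = 3^12 = 531441.
Step 3: Hamming bound ⌊q^n / V_q(n,t)⌋ = ⌊531441/289⌋ = 1838.
Step 4: Compare |C| = 648 to 1838: satisfied.
The claimed |C| lies below the Hamming bound.


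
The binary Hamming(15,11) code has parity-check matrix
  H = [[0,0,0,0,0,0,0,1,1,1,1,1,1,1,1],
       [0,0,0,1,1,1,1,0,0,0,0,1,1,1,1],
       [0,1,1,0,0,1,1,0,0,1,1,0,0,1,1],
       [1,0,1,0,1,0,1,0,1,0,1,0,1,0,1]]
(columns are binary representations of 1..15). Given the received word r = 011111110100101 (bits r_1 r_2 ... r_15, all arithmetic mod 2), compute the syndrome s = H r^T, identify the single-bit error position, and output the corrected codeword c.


s = (0, 0, 0, 1)^T, error position = 1, corrected codeword c = 111111110100101

Compute s = H r^T mod 2 one row at a time:
  s_1 = 1 + 0 + 1 + 0 + 0 + 1 + 0 + 1 = 4 ≡ 0 (mod 2).
  s_2 = 1 + 1 + 1 + 1 + 0 + 1 + 0 + 1 = 6 ≡ 0 (mod 2).
  s_3 = 1 + 1 + 1 + 1 + 1 + 0 + 0 + 1 = 6 ≡ 0 (mod 2).
  s_4 = 0 + 1 + 1 + 1 + 0 + 0 + 1 + 1 = 5 ≡ 1 (mod 2).
s = (0, 0, 0, 1)^T — this equals column 1 of H (binary 0001), so error is at position 1.
Correct: flip bit 1 of r = 011111110100101 to get c = 111111110100101.


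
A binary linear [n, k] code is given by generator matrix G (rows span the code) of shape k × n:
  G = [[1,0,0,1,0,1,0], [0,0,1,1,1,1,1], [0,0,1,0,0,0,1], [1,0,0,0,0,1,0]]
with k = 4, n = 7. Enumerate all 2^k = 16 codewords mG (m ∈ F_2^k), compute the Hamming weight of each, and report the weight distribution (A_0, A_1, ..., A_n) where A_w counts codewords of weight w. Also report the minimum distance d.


Weight distribution: A_0 = 1, A_1 = 1, A_2 = 4, A_3 = 4, A_4 = 3, A_5 = 3. Minimum distance d = 1.

Enumerate all 2^4 = 16 messages m ∈ F_2^4.
For each, compute codeword c = mG in F_2^7, then tally its weight.
  m = 0000 → c = 0000000, weight = 0.
  m = 1000 → c = 1001010, weight = 3.
  m = 0100 → c = 0011111, weight = 5.
  m = 1100 → c = 1010101, weight = 4.
  m = 0010 → c = 0010001, weight = 2.
  m = 1010 → c = 1011011, weight = 5.
  m = 0110 → c = 0001110, weight = 3.
  m = 1110 → c = 1000100, weight = 2.
  m = 0001 → c = 1000010, weight = 2.
  m = 1001 → c = 0001000, weight = 1.
  m = 0101 → c = 1011101, weight = 5.
  m = 1101 → c = 0010111, weight = 4.
  m = 0011 → c = 1010011, weight = 4.
  m = 1011 → c = 0011001, weight = 3.
  m = 0111 → c = 1001100, weight = 3.
  m = 1111 → c = 0000110, weight = 2.
Tally weights:
  weight 0: 1 codewords.
  weight 1: 1 codewords.
  weight 2: 4 codewords.
  weight 3: 4 codewords.
  weight 4: 3 codewords.
  weight 5: 3 codewords.
Minimum distance d = smallest w > 0 with A_w > 0 = 1.
Sanity: Σ A_w = 16 = 2^4 = 16 ✓.


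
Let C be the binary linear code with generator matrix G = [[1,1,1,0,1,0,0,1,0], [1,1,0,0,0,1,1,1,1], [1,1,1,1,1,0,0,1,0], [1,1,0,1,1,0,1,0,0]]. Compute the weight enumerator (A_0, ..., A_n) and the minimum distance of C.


Weight distribution: A_0 = 1, A_1 = 1, A_3 = 1, A_4 = 3, A_5 = 5, A_6 = 4, A_7 = 1. Minimum distance d = 1.

Enumerate all 2^4 = 16 messages m ∈ F_2^4.
For each, compute codeword c = mG in F_2^9, then tally its weight.
  m = 0000 → c = 000000000, weight = 0.
  m = 1000 → c = 111010010, weight = 5.
  m = 0100 → c = 110001111, weight = 6.
  m = 1100 → c = 001011101, weight = 5.
  m = 0010 → c = 111110010, weight = 6.
  m = 1010 → c = 000100000, weight = 1.
  m = 0110 → c = 001111101, weight = 6.
  m = 1110 → c = 110101111, weight = 7.
  m = 0001 → c = 110110100, weight = 5.
  m = 1001 → c = 001100110, weight = 4.
  m = 0101 → c = 000111011, weight = 5.
  m = 1101 → c = 111101001, weight = 6.
  m = 0011 → c = 001000110, weight = 3.
  m = 1011 → c = 110010100, weight = 4.
  m = 0111 → c = 111001001, weight = 5.
  m = 1111 → c = 000011011, weight = 4.
Tally weights:
  weight 0: 1 codewords.
  weight 1: 1 codewords.
  weight 3: 1 codewords.
  weight 4: 3 codewords.
  weight 5: 5 codewords.
  weight 6: 4 codewords.
  weight 7: 1 codewords.
Minimum distance d = smallest w > 0 with A_w > 0 = 1.
Sanity: Σ A_w = 16 = 2^4 = 16 ✓.


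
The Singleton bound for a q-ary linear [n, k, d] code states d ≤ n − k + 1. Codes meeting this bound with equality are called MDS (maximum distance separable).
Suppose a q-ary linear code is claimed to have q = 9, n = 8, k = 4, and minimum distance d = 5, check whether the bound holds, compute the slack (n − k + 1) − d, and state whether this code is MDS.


Singleton RHS = n − k + 1 = 5, slack = 0, bound satisfied, MDS.

Singleton bound: d ≤ n − k + 1.
Here n = 8, k = 4, so n − k + 1 = 5.
Given d = 5, check d ≤ 5: YES.
Slack = (n − k + 1) − d = 0.
The code is MDS (slack = 0).
Description: the claimed parameters are [8, 4, 5]_9; such a code would be MDS (meets Singleton bound).
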